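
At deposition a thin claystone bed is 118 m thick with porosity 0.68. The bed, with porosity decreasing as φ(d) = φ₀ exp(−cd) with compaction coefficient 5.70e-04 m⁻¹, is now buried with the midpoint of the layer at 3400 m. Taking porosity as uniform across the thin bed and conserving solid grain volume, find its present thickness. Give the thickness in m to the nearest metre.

42 m

Working in km (1 km = 1000 m; c in km⁻¹ = c in m⁻¹ × 1000):
Porosity at 3.4 km: φ = 0.68·exp(−0.57×3.4) = 0.0979
Solid-volume conservation: h(1−φ) = h₀(1−φ₀) ⇒ h = h₀·(1−φ₀)/(1−φ)
h = 0.118 × (1 − 0.68)/(1 − 0.0979) = 0.118 × 0.3547 = 0.0419 km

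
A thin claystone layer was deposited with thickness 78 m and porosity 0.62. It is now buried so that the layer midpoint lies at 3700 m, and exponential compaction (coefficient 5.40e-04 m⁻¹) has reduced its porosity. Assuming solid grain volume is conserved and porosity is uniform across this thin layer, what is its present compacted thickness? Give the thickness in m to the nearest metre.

32 m

Working in km (1 km = 1000 m; c in km⁻¹ = c in m⁻¹ × 1000):
Porosity at 3.7 km: phi = 0.62·exp(−0.54×3.7) = 0.0841
Solid-volume conservation: h(1−phi) = h₀(1−phi₀) ⇒ h = h₀·(1−phi₀)/(1−phi)
h = 0.078 × (1 − 0.62)/(1 − 0.0841) = 0.078 × 0.4149 = 0.0324 km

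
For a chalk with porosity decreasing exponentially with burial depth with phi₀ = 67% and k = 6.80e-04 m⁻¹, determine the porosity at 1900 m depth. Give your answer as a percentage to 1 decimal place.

18.4%

Working in km (1 km = 1000 m; k in km⁻¹ = k in m⁻¹ × 1000):
phi = phi₀·exp(−k·d) = 0.67 × exp(−0.68 × 1.9) = 0.67 × exp(−1.292)
  = 0.67 × 0.2747 = 0.1841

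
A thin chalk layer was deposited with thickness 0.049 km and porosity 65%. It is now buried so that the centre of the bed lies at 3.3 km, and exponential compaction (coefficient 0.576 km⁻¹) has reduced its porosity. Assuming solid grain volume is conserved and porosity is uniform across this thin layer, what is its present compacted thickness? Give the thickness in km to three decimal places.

0.019 km

Porosity at 3.3 km: n = 0.65·exp(−0.576×3.3) = 0.0971
Solid-volume conservation: h(1−n) = h₀(1−n₀) ⇒ h = h₀·(1−n₀)/(1−n)
h = 0.049 × (1 − 0.65)/(1 − 0.0971) = 0.049 × 0.3877 = 0.0190 km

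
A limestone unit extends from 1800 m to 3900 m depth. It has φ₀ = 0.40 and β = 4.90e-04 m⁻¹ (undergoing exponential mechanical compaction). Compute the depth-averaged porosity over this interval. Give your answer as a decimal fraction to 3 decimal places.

Working in km (1 km = 1000 m; β in km⁻¹ = β in m⁻¹ × 1000):
⟨φ⟩ = (1/(d₂−d₁)) ∫ φ₀ e^(−βd) dd = φ₀·(e^(−β·d₁) − e^(−β·d₂)) / (β·(d₂−d₁))
e^(−0.49×1.8) = 0.4140; e^(−0.49×3.9) = 0.1479
⟨φ⟩ = 0.4 × (0.4140 − 0.1479) / (0.49 × 2.1) = 0.4 × 0.2585 = 0.1034

0.103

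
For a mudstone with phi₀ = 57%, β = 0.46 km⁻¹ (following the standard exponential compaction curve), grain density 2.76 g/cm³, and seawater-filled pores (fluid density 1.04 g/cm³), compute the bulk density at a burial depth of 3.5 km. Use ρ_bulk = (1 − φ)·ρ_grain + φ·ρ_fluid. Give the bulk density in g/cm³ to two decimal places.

2.56 g/cm³

Porosity at depth: phi = 0.57·exp(−0.46×3.5) = 0.57×0.1999 = 0.1139
Bulk density: ρ_b = (1−phi)ρ_g + phi·ρ_f = 0.8861×2.76 + 0.1139×1.04
       = 2.446 + 0.118 = 2.564 g/cm³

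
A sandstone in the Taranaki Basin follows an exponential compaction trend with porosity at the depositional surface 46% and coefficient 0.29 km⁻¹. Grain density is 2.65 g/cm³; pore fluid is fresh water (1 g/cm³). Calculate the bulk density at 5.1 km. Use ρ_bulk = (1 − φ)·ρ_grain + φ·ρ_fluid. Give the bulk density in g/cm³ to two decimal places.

2.48 g/cm³

Porosity at depth: φ = 0.46·exp(−0.29×5.1) = 0.46×0.2279 = 0.1048
Bulk density: ρ_b = (1−φ)ρ_g + φ·ρ_f = 0.8952×2.65 + 0.1048×1
       = 2.372 + 0.105 = 2.477 g/cm³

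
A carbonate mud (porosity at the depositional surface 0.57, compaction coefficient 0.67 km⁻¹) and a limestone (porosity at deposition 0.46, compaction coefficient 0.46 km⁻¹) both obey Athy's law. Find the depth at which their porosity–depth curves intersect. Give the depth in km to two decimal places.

Set φ₀ₐ e^(−cₐZ) = φ₀ᵦ e^(−cᵦZ) ⇒ ln(φ₀ₐ/φ₀ᵦ) = (cₐ − cᵦ)·Z
Z = ln(0.57/0.46) / (0.67 − 0.46) = 0.2144 / 0.21 = 1.021 km

1.02 km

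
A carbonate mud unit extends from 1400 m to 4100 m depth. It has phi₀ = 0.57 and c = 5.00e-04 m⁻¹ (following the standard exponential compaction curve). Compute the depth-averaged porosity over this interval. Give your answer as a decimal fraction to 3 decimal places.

Working in km (1 km = 1000 m; c in km⁻¹ = c in m⁻¹ × 1000):
⟨phi⟩ = (1/(d₂−d₁)) ∫ phi₀ e^(−cd) dd = phi₀·(e^(−c·d₁) − e^(−c·d₂)) / (c·(d₂−d₁))
e^(−0.5×1.4) = 0.4966; e^(−0.5×4.1) = 0.1287
⟨phi⟩ = 0.57 × (0.4966 − 0.1287) / (0.5 × 2.7) = 0.57 × 0.2725 = 0.1553

0.155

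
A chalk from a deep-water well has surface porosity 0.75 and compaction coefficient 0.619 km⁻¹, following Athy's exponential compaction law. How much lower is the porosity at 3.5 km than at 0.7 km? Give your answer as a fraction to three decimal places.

0.400

n(0.7) = 0.75·e^(−0.619×0.7) = 0.4863
n(3.5) = 0.75·e^(−0.619×3.5) = 0.0859
Δn = 0.4863 − 0.0859 = 0.4003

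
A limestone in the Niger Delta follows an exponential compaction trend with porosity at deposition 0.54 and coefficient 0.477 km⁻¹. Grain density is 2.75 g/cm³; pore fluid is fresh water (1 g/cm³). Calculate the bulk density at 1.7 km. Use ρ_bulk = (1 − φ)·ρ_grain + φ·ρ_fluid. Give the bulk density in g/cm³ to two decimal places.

Porosity at depth: phi = 0.54·exp(−0.477×1.7) = 0.54×0.4445 = 0.2400
Bulk density: ρ_b = (1−phi)ρ_g + phi·ρ_f = 0.7600×2.75 + 0.2400×1
       = 2.090 + 0.240 = 2.330 g/cm³

2.33 g/cm³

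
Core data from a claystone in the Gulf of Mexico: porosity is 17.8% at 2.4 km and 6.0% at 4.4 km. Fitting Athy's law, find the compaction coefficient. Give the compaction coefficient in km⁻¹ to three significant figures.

0.544 km⁻¹

Athy: phi(d) = phi₀ e^(−βd) ⇒ phi₁/phi₂ = e^{β(d₂−d₁)} ⇒ β = ln(phi₁/phi₂)/(d₂−d₁)
β = ln(0.178/0.06) / (4.4 − 2.4) = ln(2.967) / 2 = 1.0874 / 2 = 0.5437 km⁻¹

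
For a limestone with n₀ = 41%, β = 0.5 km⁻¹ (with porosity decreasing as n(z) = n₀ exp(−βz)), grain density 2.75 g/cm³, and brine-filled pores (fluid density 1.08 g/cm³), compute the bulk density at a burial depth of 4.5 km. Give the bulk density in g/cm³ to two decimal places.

2.68 g/cm³

Porosity at depth: n = 0.41·exp(−0.5×4.5) = 0.41×0.1054 = 0.0432
Bulk density: ρ_b = (1−n)ρ_g + n·ρ_f = 0.9568×2.75 + 0.0432×1.08
       = 2.631 + 0.047 = 2.678 g/cm³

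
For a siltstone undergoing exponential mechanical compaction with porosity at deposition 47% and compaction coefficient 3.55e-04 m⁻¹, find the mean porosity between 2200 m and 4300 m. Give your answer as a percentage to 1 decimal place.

15.2%

Working in km (1 km = 1000 m; β in km⁻¹ = β in m⁻¹ × 1000):
⟨n⟩ = (1/(d₂−d₁)) ∫ n₀ e^(−βd) dd = n₀·(e^(−β·d₁) − e^(−β·d₂)) / (β·(d₂−d₁))
e^(−0.355×2.2) = 0.4579; e^(−0.355×4.3) = 0.2173
⟨n⟩ = 0.47 × (0.4579 − 0.2173) / (0.355 × 2.1) = 0.47 × 0.3228 = 0.1517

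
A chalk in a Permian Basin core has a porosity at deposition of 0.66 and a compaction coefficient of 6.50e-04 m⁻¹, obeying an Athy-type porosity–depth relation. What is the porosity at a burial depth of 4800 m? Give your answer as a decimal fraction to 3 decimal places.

0.029

Working in km (1 km = 1000 m; β in km⁻¹ = β in m⁻¹ × 1000):
n = n₀·exp(−β·z) = 0.66 × exp(−0.65 × 4.8) = 0.66 × exp(−3.12)
  = 0.66 × 0.0442 = 0.0291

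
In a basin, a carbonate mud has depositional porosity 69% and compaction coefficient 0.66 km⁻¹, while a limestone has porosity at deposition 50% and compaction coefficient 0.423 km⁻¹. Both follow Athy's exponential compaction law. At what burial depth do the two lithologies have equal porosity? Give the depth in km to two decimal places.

1.36 km

Set φ₀ₐ e^(−cₐd) = φ₀ᵦ e^(−cᵦd) ⇒ ln(φ₀ₐ/φ₀ᵦ) = (cₐ − cᵦ)·d
d = ln(0.69/0.5) / (0.66 − 0.423) = 0.3221 / 0.237 = 1.359 km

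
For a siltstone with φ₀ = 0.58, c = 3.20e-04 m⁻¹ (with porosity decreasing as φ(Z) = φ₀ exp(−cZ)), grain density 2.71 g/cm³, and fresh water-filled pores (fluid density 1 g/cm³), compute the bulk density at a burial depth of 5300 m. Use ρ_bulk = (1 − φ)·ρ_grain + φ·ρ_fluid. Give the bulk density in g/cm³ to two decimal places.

2.53 g/cm³

Working in km (1 km = 1000 m; c in km⁻¹ = c in m⁻¹ × 1000):
Porosity at depth: φ = 0.58·exp(−0.32×5.3) = 0.58×0.1834 = 0.1064
Bulk density: ρ_b = (1−φ)ρ_g + φ·ρ_f = 0.8936×2.71 + 0.1064×1
       = 2.422 + 0.106 = 2.528 g/cm³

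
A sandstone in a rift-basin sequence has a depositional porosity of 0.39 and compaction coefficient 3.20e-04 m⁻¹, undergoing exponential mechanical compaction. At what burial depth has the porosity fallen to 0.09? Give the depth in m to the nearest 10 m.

4580 m

Working in km (1 km = 1000 m; c in km⁻¹ = c in m⁻¹ × 1000):
Invert Athy's law: z = ln(n₀/n) / c
z = ln(0.39/0.09) / 0.32 = ln(4.333) / 0.32 = 1.4663 / 0.32 = 4.582 km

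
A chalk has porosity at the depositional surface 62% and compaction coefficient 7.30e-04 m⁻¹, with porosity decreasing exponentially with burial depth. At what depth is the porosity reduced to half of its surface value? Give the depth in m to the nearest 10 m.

Working in km (1 km = 1000 m; β in km⁻¹ = β in m⁻¹ × 1000):
φ/φ₀ = 1/2 ⇒ exp(−β·Z) = 1/2 ⇒ Z = ln(2) / β
Z = 0.6931 / 0.73 = 0.950 km

950 m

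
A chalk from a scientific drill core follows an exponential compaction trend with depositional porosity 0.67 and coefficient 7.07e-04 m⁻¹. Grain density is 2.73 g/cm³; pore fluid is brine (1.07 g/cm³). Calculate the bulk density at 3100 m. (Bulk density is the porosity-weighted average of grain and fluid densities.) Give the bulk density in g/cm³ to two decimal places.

2.61 g/cm³

Working in km (1 km = 1000 m; β in km⁻¹ = β in m⁻¹ × 1000):
Porosity at depth: phi = 0.67·exp(−0.707×3.1) = 0.67×0.1117 = 0.0749
Bulk density: ρ_b = (1−phi)ρ_g + phi·ρ_f = 0.9251×2.73 + 0.0749×1.07
       = 2.526 + 0.080 = 2.606 g/cm³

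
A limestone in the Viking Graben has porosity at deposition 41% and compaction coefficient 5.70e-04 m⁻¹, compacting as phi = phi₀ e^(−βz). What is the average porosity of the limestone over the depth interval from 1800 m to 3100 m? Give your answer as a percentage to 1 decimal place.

Working in km (1 km = 1000 m; β in km⁻¹ = β in m⁻¹ × 1000):
⟨phi⟩ = (1/(z₂−z₁)) ∫ phi₀ e^(−βz) dz = phi₀·(e^(−β·z₁) − e^(−β·z₂)) / (β·(z₂−z₁))
e^(−0.57×1.8) = 0.3584; e^(−0.57×3.1) = 0.1708
⟨phi⟩ = 0.41 × (0.3584 − 0.1708) / (0.57 × 1.3) = 0.41 × 0.2532 = 0.1038

10.4%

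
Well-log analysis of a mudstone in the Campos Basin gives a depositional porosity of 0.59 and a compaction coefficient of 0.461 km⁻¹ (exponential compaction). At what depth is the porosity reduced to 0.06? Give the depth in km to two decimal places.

4.96 km

Invert Athy's law: d = ln(φ₀/φ) / β
d = ln(0.59/0.06) / 0.461 = ln(9.833) / 0.461 = 2.2858 / 0.461 = 4.958 km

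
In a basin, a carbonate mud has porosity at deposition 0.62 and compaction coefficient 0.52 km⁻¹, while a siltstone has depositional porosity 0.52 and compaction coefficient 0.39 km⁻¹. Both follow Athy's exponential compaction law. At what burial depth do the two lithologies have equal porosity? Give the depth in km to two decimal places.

Set φ₀ₐ e^(−βₐZ) = φ₀ᵦ e^(−βᵦZ) ⇒ ln(φ₀ₐ/φ₀ᵦ) = (βₐ − βᵦ)·Z
Z = ln(0.62/0.52) / (0.52 − 0.39) = 0.1759 / 0.13 = 1.353 km

1.35 km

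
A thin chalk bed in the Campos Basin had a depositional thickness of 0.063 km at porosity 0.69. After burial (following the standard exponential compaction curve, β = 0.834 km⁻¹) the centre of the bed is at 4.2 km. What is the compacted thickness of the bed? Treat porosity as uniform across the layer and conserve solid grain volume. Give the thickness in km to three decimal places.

Porosity at 4.2 km: φ = 0.69·exp(−0.834×4.2) = 0.0208
Solid-volume conservation: h(1−φ) = h₀(1−φ₀) ⇒ h = h₀·(1−φ₀)/(1−φ)
h = 0.063 × (1 − 0.69)/(1 − 0.0208) = 0.063 × 0.3166 = 0.0199 km

0.020 km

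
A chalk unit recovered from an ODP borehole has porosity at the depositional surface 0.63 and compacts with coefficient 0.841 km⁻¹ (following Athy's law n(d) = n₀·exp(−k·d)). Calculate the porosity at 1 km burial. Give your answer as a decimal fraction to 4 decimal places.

n = n₀·exp(−k·d) = 0.63 × exp(−0.841 × 1) = 0.63 × exp(−0.841)
  = 0.63 × 0.4313 = 0.2717

0.2717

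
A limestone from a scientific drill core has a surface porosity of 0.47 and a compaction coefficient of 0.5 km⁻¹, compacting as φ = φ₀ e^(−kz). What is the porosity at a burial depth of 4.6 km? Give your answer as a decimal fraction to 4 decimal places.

0.0471

φ = φ₀·exp(−k·z) = 0.47 × exp(−0.5 × 4.6) = 0.47 × exp(−2.3)
  = 0.47 × 0.1003 = 0.0471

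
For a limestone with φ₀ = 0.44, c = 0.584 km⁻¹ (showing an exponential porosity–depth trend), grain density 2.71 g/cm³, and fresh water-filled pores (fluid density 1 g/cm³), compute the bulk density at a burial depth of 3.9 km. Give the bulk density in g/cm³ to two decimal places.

2.63 g/cm³

Porosity at depth: φ = 0.44·exp(−0.584×3.9) = 0.44×0.1025 = 0.0451
Bulk density: ρ_b = (1−φ)ρ_g + φ·ρ_f = 0.9549×2.71 + 0.0451×1
       = 2.588 + 0.045 = 2.633 g/cm³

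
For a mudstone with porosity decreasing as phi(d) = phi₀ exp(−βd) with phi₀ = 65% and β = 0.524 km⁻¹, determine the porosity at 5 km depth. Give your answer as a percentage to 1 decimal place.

4.7%

phi = phi₀·exp(−β·d) = 0.65 × exp(−0.524 × 5) = 0.65 × exp(−2.62)
  = 0.65 × 0.0728 = 0.0473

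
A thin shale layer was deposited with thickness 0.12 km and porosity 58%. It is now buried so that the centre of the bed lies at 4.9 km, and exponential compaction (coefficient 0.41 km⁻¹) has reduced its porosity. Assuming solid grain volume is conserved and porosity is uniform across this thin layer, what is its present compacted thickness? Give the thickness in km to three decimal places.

0.055 km

Porosity at 4.9 km: φ = 0.58·exp(−0.41×4.9) = 0.0778
Solid-volume conservation: h(1−φ) = h₀(1−φ₀) ⇒ h = h₀·(1−φ₀)/(1−φ)
h = 0.12 × (1 − 0.58)/(1 − 0.0778) = 0.12 × 0.4554 = 0.0547 km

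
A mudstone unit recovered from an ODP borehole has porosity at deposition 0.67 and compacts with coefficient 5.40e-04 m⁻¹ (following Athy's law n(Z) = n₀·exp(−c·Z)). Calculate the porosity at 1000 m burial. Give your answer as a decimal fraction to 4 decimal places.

Working in km (1 km = 1000 m; c in km⁻¹ = c in m⁻¹ × 1000):
n = n₀·exp(−c·Z) = 0.67 × exp(−0.54 × 1) = 0.67 × exp(−0.54)
  = 0.67 × 0.5827 = 0.3904

0.3904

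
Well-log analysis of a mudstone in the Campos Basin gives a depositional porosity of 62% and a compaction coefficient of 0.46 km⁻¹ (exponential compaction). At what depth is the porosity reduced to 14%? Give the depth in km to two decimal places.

3.23 km

Invert Athy's law: z = ln(phi₀/phi) / c
z = ln(0.62/0.14) / 0.46 = ln(4.429) / 0.46 = 1.4881 / 0.46 = 3.235 km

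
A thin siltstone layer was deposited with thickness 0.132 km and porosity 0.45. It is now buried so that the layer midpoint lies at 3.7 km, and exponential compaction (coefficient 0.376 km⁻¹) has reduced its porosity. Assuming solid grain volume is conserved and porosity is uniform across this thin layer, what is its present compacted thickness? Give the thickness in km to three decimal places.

0.082 km

Porosity at 3.7 km: phi = 0.45·exp(−0.376×3.7) = 0.1119
Solid-volume conservation: h(1−phi) = h₀(1−phi₀) ⇒ h = h₀·(1−phi₀)/(1−phi)
h = 0.132 × (1 − 0.45)/(1 − 0.1119) = 0.132 × 0.6193 = 0.0818 km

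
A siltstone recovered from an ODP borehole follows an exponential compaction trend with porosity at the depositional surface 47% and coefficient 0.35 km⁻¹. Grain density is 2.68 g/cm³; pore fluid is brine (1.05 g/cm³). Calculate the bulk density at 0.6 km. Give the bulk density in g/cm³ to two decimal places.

Porosity at depth: phi = 0.47·exp(−0.35×0.6) = 0.47×0.8106 = 0.3810
Bulk density: ρ_b = (1−phi)ρ_g + phi·ρ_f = 0.6190×2.68 + 0.3810×1.05
       = 1.659 + 0.400 = 2.059 g/cm³

2.06 g/cm³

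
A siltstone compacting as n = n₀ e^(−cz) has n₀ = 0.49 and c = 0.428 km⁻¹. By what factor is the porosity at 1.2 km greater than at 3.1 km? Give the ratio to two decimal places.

n(z₁)/n(z₂) = e^(−c·z₁)/e^(−c·z₂) = e^{c(z₂−z₁)}
= exp(0.428 × 1.9) = exp(0.8132) = 2.2551

2.26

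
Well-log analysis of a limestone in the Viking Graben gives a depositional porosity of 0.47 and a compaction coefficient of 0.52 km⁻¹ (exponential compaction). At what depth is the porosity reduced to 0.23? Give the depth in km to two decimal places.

Invert Athy's law: z = ln(φ₀/φ) / c
z = ln(0.47/0.23) / 0.52 = ln(2.043) / 0.52 = 0.7147 / 0.52 = 1.374 km

1.37 km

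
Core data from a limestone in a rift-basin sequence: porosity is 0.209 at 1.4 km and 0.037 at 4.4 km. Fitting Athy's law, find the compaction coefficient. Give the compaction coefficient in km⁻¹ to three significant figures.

Athy: phi(d) = phi₀ e^(−βd) ⇒ phi₁/phi₂ = e^{β(d₂−d₁)} ⇒ β = ln(phi₁/phi₂)/(d₂−d₁)
β = ln(0.209/0.037) / (4.4 − 1.4) = ln(5.649) / 3 = 1.7314 / 3 = 0.5771 km⁻¹

0.577 km⁻¹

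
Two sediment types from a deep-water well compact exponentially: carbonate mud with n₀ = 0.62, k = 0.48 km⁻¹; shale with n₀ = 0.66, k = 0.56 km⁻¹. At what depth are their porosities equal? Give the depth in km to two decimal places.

0.78 km

Set n₀ₐ e^(−kₐd) = n₀ᵦ e^(−kᵦd) ⇒ ln(n₀ₐ/n₀ᵦ) = (kₐ − kᵦ)·d
d = ln(0.62/0.66) / (0.48 − 0.56) = -0.0625 / -0.08 = 0.782 km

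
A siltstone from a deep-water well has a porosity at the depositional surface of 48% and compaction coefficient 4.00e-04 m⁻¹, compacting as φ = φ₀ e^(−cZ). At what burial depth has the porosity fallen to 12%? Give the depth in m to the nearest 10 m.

3470 m

Working in km (1 km = 1000 m; c in km⁻¹ = c in m⁻¹ × 1000):
Invert Athy's law: Z = ln(φ₀/φ) / c
Z = ln(0.48/0.12) / 0.4 = ln(4) / 0.4 = 1.3863 / 0.4 = 3.466 km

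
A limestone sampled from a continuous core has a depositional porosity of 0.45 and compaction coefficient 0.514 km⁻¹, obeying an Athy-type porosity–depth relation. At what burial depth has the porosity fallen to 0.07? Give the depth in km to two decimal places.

3.62 km

Invert Athy's law: d = ln(φ₀/φ) / c
d = ln(0.45/0.07) / 0.514 = ln(6.429) / 0.514 = 1.8608 / 0.514 = 3.620 km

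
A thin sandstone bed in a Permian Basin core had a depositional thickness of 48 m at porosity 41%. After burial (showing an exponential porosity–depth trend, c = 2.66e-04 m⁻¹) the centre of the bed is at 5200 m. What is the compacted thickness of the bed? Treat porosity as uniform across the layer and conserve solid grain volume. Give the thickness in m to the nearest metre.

32 m

Working in km (1 km = 1000 m; c in km⁻¹ = c in m⁻¹ × 1000):
Porosity at 5.2 km: phi = 0.41·exp(−0.266×5.2) = 0.1028
Solid-volume conservation: h(1−phi) = h₀(1−phi₀) ⇒ h = h₀·(1−phi₀)/(1−phi)
h = 0.048 × (1 − 0.41)/(1 − 0.1028) = 0.048 × 0.6576 = 0.0316 km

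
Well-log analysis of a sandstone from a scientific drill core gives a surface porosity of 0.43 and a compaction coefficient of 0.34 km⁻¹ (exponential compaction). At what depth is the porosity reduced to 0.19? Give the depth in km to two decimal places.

Invert Athy's law: Z = ln(n₀/n) / c
Z = ln(0.43/0.19) / 0.34 = ln(2.263) / 0.34 = 0.8168 / 0.34 = 2.402 km

2.40 km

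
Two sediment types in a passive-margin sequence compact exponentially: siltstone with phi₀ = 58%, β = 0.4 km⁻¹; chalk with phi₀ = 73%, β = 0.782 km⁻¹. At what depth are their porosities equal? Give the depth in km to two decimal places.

0.60 km

Set phi₀ₐ e^(−βₐZ) = phi₀ᵦ e^(−βᵦZ) ⇒ ln(phi₀ₐ/phi₀ᵦ) = (βₐ − βᵦ)·Z
Z = ln(0.58/0.73) / (0.4 − 0.782) = -0.2300 / -0.382 = 0.602 km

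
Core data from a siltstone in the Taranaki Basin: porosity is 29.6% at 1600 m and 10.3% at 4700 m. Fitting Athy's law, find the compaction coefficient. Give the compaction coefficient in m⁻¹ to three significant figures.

0.000341 m⁻¹

Working in km (1 km = 1000 m; β in km⁻¹ = β in m⁻¹ × 1000):
Athy: n(d) = n₀ e^(−βd) ⇒ n₁/n₂ = e^{β(d₂−d₁)} ⇒ β = ln(n₁/n₂)/(d₂−d₁)
β = ln(0.296/0.103) / (4.7 − 1.6) = ln(2.874) / 3.1 = 1.0556 / 3.1 = 0.3405 km⁻¹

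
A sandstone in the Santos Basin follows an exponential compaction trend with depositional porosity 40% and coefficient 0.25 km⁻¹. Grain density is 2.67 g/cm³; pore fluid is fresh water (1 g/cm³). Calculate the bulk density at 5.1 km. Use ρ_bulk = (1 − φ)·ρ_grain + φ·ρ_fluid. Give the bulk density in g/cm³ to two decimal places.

2.48 g/cm³

Porosity at depth: n = 0.4·exp(−0.25×5.1) = 0.4×0.2794 = 0.1118
Bulk density: ρ_b = (1−n)ρ_g + n·ρ_f = 0.8882×2.67 + 0.1118×1
       = 2.372 + 0.112 = 2.483 g/cm³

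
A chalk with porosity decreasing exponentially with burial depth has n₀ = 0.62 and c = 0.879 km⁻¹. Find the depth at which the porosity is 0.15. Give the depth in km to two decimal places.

1.61 km

Invert Athy's law: Z = ln(n₀/n) / c
Z = ln(0.62/0.15) / 0.879 = ln(4.133) / 0.879 = 1.4191 / 0.879 = 1.614 km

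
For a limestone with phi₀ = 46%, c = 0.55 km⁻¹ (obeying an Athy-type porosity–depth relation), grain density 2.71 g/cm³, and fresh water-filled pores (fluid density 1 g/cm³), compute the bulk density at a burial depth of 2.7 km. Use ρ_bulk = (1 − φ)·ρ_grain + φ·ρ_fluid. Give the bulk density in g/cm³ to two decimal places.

2.53 g/cm³

Porosity at depth: phi = 0.46·exp(−0.55×2.7) = 0.46×0.2265 = 0.1042
Bulk density: ρ_b = (1−phi)ρ_g + phi·ρ_f = 0.8958×2.71 + 0.1042×1
       = 2.428 + 0.104 = 2.532 g/cm³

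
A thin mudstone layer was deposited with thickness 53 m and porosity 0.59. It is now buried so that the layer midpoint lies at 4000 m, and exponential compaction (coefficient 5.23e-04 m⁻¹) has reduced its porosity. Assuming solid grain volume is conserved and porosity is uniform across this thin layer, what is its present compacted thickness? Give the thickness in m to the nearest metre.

23 m

Working in km (1 km = 1000 m; k in km⁻¹ = k in m⁻¹ × 1000):
Porosity at 4 km: n = 0.59·exp(−0.523×4) = 0.0728
Solid-volume conservation: h(1−n) = h₀(1−n₀) ⇒ h = h₀·(1−n₀)/(1−n)
h = 0.053 × (1 − 0.59)/(1 − 0.0728) = 0.053 × 0.4422 = 0.0234 km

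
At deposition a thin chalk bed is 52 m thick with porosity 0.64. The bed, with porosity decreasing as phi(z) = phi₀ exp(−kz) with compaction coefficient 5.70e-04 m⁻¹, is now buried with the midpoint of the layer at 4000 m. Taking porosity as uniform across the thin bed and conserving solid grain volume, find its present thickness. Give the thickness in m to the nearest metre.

Working in km (1 km = 1000 m; k in km⁻¹ = k in m⁻¹ × 1000):
Porosity at 4 km: phi = 0.64·exp(−0.57×4) = 0.0655
Solid-volume conservation: h(1−phi) = h₀(1−phi₀) ⇒ h = h₀·(1−phi₀)/(1−phi)
h = 0.052 × (1 − 0.64)/(1 − 0.0655) = 0.052 × 0.3852 = 0.0200 km

20 m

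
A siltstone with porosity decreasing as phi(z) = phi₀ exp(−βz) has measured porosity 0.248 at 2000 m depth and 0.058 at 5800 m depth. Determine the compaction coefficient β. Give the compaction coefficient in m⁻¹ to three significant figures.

0.000382 m⁻¹

Working in km (1 km = 1000 m; β in km⁻¹ = β in m⁻¹ × 1000):
Athy: phi(z) = phi₀ e^(−βz) ⇒ phi₁/phi₂ = e^{β(z₂−z₁)} ⇒ β = ln(phi₁/phi₂)/(z₂−z₁)
β = ln(0.248/0.058) / (5.8 − 2) = ln(4.276) / 3.8 = 1.4530 / 3.8 = 0.3824 km⁻¹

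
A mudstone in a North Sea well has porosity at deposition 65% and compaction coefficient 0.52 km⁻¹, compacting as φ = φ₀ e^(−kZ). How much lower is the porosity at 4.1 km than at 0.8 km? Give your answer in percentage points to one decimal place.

φ(0.8) = 0.65·e^(−0.52×0.8) = 0.4288
φ(4.1) = 0.65·e^(−0.52×4.1) = 0.0771
Δφ = 0.4288 − 0.0771 = 0.3517

35.2 percentage points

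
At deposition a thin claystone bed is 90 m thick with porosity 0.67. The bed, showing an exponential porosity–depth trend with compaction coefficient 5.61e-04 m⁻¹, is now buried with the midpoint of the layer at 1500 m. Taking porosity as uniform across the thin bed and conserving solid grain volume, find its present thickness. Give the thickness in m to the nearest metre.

Working in km (1 km = 1000 m; β in km⁻¹ = β in m⁻¹ × 1000):
Porosity at 1.5 km: phi = 0.67·exp(−0.561×1.5) = 0.2888
Solid-volume conservation: h(1−phi) = h₀(1−phi₀) ⇒ h = h₀·(1−phi₀)/(1−phi)
h = 0.09 × (1 − 0.67)/(1 − 0.2888) = 0.09 × 0.4640 = 0.0418 km

42 m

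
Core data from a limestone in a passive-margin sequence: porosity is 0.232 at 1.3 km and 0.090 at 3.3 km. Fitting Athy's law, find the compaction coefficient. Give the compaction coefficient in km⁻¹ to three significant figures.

0.473 km⁻¹

Athy: φ(Z) = φ₀ e^(−cZ) ⇒ φ₁/φ₂ = e^{c(Z₂−Z₁)} ⇒ c = ln(φ₁/φ₂)/(Z₂−Z₁)
c = ln(0.232/0.09) / (3.3 − 1.3) = ln(2.578) / 2 = 0.9469 / 2 = 0.4735 km⁻¹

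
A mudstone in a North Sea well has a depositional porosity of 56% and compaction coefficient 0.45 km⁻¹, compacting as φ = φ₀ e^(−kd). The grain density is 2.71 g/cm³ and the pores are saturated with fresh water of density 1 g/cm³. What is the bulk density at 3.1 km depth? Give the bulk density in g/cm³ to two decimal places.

Porosity at depth: φ = 0.56·exp(−0.45×3.1) = 0.56×0.2478 = 0.1388
Bulk density: ρ_b = (1−φ)ρ_g + φ·ρ_f = 0.8612×2.71 + 0.1388×1
       = 2.334 + 0.139 = 2.473 g/cm³

2.47 g/cm³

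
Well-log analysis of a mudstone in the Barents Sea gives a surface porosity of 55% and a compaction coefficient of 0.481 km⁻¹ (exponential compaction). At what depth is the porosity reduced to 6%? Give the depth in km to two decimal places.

4.61 km

Invert Athy's law: d = ln(φ₀/φ) / β
d = ln(0.55/0.06) / 0.481 = ln(9.167) / 0.481 = 2.2156 / 0.481 = 4.606 km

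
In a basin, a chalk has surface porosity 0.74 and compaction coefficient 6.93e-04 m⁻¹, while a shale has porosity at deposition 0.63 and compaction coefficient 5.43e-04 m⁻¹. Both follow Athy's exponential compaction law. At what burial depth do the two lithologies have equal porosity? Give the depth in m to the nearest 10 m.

1070 m

Working in km (1 km = 1000 m; c in km⁻¹ = c in m⁻¹ × 1000):
Set phi₀ₐ e^(−cₐd) = phi₀ᵦ e^(−cᵦd) ⇒ ln(phi₀ₐ/phi₀ᵦ) = (cₐ − cᵦ)·d
d = ln(0.74/0.63) / (0.693 − 0.543) = 0.1609 / 0.15 = 1.073 km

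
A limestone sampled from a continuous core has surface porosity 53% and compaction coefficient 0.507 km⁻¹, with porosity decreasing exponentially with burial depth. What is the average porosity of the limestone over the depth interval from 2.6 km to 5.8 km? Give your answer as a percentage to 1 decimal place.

⟨n⟩ = (1/(d₂−d₁)) ∫ n₀ e^(−cd) dd = n₀·(e^(−c·d₁) − e^(−c·d₂)) / (c·(d₂−d₁))
e^(−0.507×2.6) = 0.2676; e^(−0.507×5.8) = 0.0528
⟨n⟩ = 0.53 × (0.2676 − 0.0528) / (0.507 × 3.2) = 0.53 × 0.1324 = 0.0702

7.0%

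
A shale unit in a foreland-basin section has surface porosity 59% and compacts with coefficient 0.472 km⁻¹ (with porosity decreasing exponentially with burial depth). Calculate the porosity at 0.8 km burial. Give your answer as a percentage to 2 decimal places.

n = n₀·exp(−k·Z) = 0.59 × exp(−0.472 × 0.8) = 0.59 × exp(−0.3776)
  = 0.59 × 0.6855 = 0.4044

40.44%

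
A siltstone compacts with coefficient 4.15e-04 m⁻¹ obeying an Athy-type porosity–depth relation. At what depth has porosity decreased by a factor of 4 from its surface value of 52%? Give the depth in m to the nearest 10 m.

3340 m

Working in km (1 km = 1000 m; β in km⁻¹ = β in m⁻¹ × 1000):
phi/phi₀ = 1/4 ⇒ exp(−β·d) = 1/4 ⇒ d = ln(4) / β
d = 1.3863 / 0.415 = 3.340 km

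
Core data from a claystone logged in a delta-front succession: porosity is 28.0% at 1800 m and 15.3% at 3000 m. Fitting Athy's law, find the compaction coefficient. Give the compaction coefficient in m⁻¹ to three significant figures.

Working in km (1 km = 1000 m; c in km⁻¹ = c in m⁻¹ × 1000):
Athy: n(Z) = n₀ e^(−cZ) ⇒ n₁/n₂ = e^{c(Z₂−Z₁)} ⇒ c = ln(n₁/n₂)/(Z₂−Z₁)
c = ln(0.28/0.153) / (3 − 1.8) = ln(1.83) / 1.2 = 0.6044 / 1.2 = 0.5036 km⁻¹

0.000504 m⁻¹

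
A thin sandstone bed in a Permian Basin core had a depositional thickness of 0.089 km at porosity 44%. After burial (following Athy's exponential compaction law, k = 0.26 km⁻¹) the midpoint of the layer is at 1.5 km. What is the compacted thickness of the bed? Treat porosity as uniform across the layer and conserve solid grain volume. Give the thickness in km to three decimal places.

0.071 km

Porosity at 1.5 km: n = 0.44·exp(−0.26×1.5) = 0.2979
Solid-volume conservation: h(1−n) = h₀(1−n₀) ⇒ h = h₀·(1−n₀)/(1−n)
h = 0.089 × (1 − 0.44)/(1 − 0.2979) = 0.089 × 0.7976 = 0.0710 km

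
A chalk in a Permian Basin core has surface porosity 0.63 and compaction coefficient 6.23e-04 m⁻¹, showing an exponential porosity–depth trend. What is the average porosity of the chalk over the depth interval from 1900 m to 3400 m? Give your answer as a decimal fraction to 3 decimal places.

0.125

Working in km (1 km = 1000 m; β in km⁻¹ = β in m⁻¹ × 1000):
⟨phi⟩ = (1/(d₂−d₁)) ∫ phi₀ e^(−βd) dd = phi₀·(e^(−β·d₁) − e^(−β·d₂)) / (β·(d₂−d₁))
e^(−0.623×1.9) = 0.3061; e^(−0.623×3.4) = 0.1202
⟨phi⟩ = 0.63 × (0.3061 − 0.1202) / (0.623 × 1.5) = 0.63 × 0.1989 = 0.1253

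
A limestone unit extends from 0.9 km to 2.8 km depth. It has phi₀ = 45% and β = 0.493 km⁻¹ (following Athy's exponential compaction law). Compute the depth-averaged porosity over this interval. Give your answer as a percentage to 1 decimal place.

18.7%

⟨phi⟩ = (1/(z₂−z₁)) ∫ phi₀ e^(−βz) dz = phi₀·(e^(−β·z₁) − e^(−β·z₂)) / (β·(z₂−z₁))
e^(−0.493×0.9) = 0.6417; e^(−0.493×2.8) = 0.2515
⟨phi⟩ = 0.45 × (0.6417 − 0.2515) / (0.493 × 1.9) = 0.45 × 0.4165 = 0.1874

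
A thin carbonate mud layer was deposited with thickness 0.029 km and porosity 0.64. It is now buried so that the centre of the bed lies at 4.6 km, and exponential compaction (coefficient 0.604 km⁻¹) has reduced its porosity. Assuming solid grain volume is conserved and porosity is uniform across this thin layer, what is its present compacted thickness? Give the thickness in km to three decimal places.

0.011 km

Porosity at 4.6 km: n = 0.64·exp(−0.604×4.6) = 0.0398
Solid-volume conservation: h(1−n) = h₀(1−n₀) ⇒ h = h₀·(1−n₀)/(1−n)
h = 0.029 × (1 − 0.64)/(1 − 0.0398) = 0.029 × 0.3749 = 0.0109 km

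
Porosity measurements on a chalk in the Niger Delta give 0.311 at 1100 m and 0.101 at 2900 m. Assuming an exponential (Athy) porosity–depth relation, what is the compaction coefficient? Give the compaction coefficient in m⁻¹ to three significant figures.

Working in km (1 km = 1000 m; β in km⁻¹ = β in m⁻¹ × 1000):
Athy: n(d) = n₀ e^(−βd) ⇒ n₁/n₂ = e^{β(d₂−d₁)} ⇒ β = ln(n₁/n₂)/(d₂−d₁)
β = ln(0.311/0.101) / (2.9 − 1.1) = ln(3.079) / 1.8 = 1.1247 / 1.8 = 0.6248 km⁻¹

0.000625 m⁻¹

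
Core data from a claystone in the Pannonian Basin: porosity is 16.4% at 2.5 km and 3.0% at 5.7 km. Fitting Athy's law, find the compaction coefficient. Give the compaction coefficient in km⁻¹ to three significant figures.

0.531 km⁻¹

Athy: φ(z) = φ₀ e^(−cz) ⇒ φ₁/φ₂ = e^{c(z₂−z₁)} ⇒ c = ln(φ₁/φ₂)/(z₂−z₁)
c = ln(0.164/0.03) / (5.7 − 2.5) = ln(5.467) / 3.2 = 1.6987 / 3.2 = 0.5308 km⁻¹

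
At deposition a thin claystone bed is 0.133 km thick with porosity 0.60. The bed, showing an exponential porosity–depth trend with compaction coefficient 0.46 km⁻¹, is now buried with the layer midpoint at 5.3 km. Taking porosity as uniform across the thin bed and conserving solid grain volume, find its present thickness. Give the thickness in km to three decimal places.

Porosity at 5.3 km: phi = 0.6·exp(−0.46×5.3) = 0.0524
Solid-volume conservation: h(1−phi) = h₀(1−phi₀) ⇒ h = h₀·(1−phi₀)/(1−phi)
h = 0.133 × (1 − 0.6)/(1 − 0.0524) = 0.133 × 0.4221 = 0.0561 km

0.056 km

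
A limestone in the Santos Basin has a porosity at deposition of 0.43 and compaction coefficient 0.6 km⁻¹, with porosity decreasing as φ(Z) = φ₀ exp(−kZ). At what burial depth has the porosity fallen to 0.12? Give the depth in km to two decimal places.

2.13 km

Invert Athy's law: Z = ln(φ₀/φ) / k
Z = ln(0.43/0.12) / 0.6 = ln(3.583) / 0.6 = 1.2763 / 0.6 = 2.127 km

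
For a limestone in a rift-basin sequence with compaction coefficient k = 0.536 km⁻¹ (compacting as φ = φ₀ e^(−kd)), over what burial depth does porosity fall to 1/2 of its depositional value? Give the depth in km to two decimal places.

1.29 km

φ/φ₀ = 1/2 ⇒ exp(−k·d) = 1/2 ⇒ d = ln(2) / k
d = 0.6931 / 0.536 = 1.293 km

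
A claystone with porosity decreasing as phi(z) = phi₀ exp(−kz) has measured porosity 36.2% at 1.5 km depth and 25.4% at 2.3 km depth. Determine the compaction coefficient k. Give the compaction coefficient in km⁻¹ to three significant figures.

0.443 km⁻¹

Athy: phi(z) = phi₀ e^(−kz) ⇒ phi₁/phi₂ = e^{k(z₂−z₁)} ⇒ k = ln(phi₁/phi₂)/(z₂−z₁)
k = ln(0.362/0.254) / (2.3 − 1.5) = ln(1.425) / 0.8 = 0.3543 / 0.8 = 0.4429 km⁻¹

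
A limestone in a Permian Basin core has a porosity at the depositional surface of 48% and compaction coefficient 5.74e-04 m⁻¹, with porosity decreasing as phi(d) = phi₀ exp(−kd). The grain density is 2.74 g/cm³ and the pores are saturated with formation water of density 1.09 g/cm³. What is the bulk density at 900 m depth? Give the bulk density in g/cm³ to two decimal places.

Working in km (1 km = 1000 m; k in km⁻¹ = k in m⁻¹ × 1000):
Porosity at depth: phi = 0.48·exp(−0.574×0.9) = 0.48×0.5965 = 0.2863
Bulk density: ρ_b = (1−phi)ρ_g + phi·ρ_f = 0.7137×2.74 + 0.2863×1.09
       = 1.955 + 0.312 = 2.268 g/cm³

2.27 g/cm³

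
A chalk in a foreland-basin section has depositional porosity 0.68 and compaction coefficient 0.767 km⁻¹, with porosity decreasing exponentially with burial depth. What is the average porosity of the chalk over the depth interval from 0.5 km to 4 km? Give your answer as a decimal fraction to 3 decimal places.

0.161

⟨phi⟩ = (1/(Z₂−Z₁)) ∫ phi₀ e^(−βZ) dZ = phi₀·(e^(−β·Z₁) − e^(−β·Z₂)) / (β·(Z₂−Z₁))
e^(−0.767×0.5) = 0.6815; e^(−0.767×4) = 0.0465
⟨phi⟩ = 0.68 × (0.6815 − 0.0465) / (0.767 × 3.5) = 0.68 × 0.2365 = 0.1608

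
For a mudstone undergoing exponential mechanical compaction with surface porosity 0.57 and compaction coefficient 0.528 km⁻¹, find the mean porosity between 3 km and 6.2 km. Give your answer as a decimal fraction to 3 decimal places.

⟨n⟩ = (1/(Z₂−Z₁)) ∫ n₀ e^(−βZ) dZ = n₀·(e^(−β·Z₁) − e^(−β·Z₂)) / (β·(Z₂−Z₁))
e^(−0.528×3) = 0.2052; e^(−0.528×6.2) = 0.0379
⟨n⟩ = 0.57 × (0.2052 − 0.0379) / (0.528 × 3.2) = 0.57 × 0.0990 = 0.0564

0.056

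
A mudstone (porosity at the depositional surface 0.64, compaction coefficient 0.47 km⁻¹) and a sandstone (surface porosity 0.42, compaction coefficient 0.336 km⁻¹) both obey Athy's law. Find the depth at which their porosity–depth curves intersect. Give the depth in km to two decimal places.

3.14 km

Set n₀ₐ e^(−cₐd) = n₀ᵦ e^(−cᵦd) ⇒ ln(n₀ₐ/n₀ᵦ) = (cₐ − cᵦ)·d
d = ln(0.64/0.42) / (0.47 − 0.336) = 0.4212 / 0.134 = 3.143 km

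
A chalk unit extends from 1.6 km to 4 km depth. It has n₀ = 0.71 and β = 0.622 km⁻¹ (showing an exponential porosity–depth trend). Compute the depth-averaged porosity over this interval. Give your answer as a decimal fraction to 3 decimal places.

⟨n⟩ = (1/(Z₂−Z₁)) ∫ n₀ e^(−βZ) dZ = n₀·(e^(−β·Z₁) − e^(−β·Z₂)) / (β·(Z₂−Z₁))
e^(−0.622×1.6) = 0.3696; e^(−0.622×4) = 0.0831
⟨n⟩ = 0.71 × (0.3696 − 0.0831) / (0.622 × 2.4) = 0.71 × 0.1920 = 0.1363

0.136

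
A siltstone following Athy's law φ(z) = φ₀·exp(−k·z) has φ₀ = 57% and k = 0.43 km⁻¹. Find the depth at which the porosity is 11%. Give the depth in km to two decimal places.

3.83 km

Invert Athy's law: z = ln(φ₀/φ) / k
z = ln(0.57/0.11) / 0.43 = ln(5.182) / 0.43 = 1.6452 / 0.43 = 3.826 km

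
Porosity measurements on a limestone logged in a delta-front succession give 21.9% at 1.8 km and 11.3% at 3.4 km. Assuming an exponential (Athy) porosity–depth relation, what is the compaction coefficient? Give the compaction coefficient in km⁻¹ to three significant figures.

0.414 km⁻¹

Athy: φ(z) = φ₀ e^(−cz) ⇒ φ₁/φ₂ = e^{c(z₂−z₁)} ⇒ c = ln(φ₁/φ₂)/(z₂−z₁)
c = ln(0.219/0.113) / (3.4 − 1.8) = ln(1.938) / 1.6 = 0.6617 / 1.6 = 0.4136 km⁻¹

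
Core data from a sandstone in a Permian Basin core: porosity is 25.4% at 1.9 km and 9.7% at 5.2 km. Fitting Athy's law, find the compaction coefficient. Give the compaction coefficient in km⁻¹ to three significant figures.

0.292 km⁻¹

Athy: φ(Z) = φ₀ e^(−kZ) ⇒ φ₁/φ₂ = e^{k(Z₂−Z₁)} ⇒ k = ln(φ₁/φ₂)/(Z₂−Z₁)
k = ln(0.254/0.097) / (5.2 − 1.9) = ln(2.619) / 3.3 = 0.9626 / 3.3 = 0.2917 km⁻¹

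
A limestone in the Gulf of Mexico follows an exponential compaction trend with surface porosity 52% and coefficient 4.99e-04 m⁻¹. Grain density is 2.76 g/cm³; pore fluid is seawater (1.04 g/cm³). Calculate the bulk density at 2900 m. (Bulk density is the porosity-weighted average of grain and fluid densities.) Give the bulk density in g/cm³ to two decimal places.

2.55 g/cm³

Working in km (1 km = 1000 m; c in km⁻¹ = c in m⁻¹ × 1000):
Porosity at depth: φ = 0.52·exp(−0.499×2.9) = 0.52×0.2353 = 0.1223
Bulk density: ρ_b = (1−φ)ρ_g + φ·ρ_f = 0.8777×2.76 + 0.1223×1.04
       = 2.422 + 0.127 = 2.550 g/cm³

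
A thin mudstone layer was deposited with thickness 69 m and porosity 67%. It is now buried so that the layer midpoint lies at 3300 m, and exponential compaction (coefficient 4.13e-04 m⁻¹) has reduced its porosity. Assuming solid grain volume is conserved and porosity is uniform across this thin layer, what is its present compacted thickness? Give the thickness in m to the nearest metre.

27 m

Working in km (1 km = 1000 m; k in km⁻¹ = k in m⁻¹ × 1000):
Porosity at 3.3 km: φ = 0.67·exp(−0.413×3.3) = 0.1715
Solid-volume conservation: h(1−φ) = h₀(1−φ₀) ⇒ h = h₀·(1−φ₀)/(1−φ)
h = 0.069 × (1 − 0.67)/(1 − 0.1715) = 0.069 × 0.3983 = 0.0275 km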